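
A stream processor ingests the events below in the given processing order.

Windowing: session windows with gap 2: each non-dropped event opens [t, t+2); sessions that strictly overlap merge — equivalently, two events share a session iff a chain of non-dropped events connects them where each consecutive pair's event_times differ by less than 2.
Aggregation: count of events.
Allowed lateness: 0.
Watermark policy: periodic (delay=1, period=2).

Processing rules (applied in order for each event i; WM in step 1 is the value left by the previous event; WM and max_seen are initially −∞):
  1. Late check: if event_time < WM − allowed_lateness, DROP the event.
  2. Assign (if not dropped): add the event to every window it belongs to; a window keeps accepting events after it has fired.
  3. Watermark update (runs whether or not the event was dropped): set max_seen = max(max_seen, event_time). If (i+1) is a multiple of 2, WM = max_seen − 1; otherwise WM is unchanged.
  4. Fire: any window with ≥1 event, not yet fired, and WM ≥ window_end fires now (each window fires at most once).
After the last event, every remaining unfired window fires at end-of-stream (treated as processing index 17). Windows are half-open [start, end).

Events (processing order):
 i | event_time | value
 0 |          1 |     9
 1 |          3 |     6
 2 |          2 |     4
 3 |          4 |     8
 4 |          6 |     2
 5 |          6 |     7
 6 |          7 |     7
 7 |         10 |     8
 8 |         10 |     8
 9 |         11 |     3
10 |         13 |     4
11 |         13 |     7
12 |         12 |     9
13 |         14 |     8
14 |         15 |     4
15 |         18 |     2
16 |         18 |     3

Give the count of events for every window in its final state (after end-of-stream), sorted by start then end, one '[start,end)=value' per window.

[1,6)=4 [6,9)=3 [10,17)=8 [18,20)=2

i=0 t=1 v=9: → [1,3); WM=−∞
i=1 t=3 v=6: → [3,5); WM=2
i=2 t=2 v=4: → [1,5); WM=2
i=3 t=4 v=8: → [1,6); WM=3
i=4 t=6 v=2: → [6,8); WM=3
i=5 t=6 v=7: → [6,8); WM=5
i=6 t=7 v=7: → [6,9); WM=5
i=7 t=10 v=8: → [10,12); WM=9
i=8 t=10 v=8: → [10,12); WM=9
i=9 t=11 v=3: → [10,13); WM=10
i=10 t=13 v=4: → [13,15); WM=10
i=11 t=13 v=7: → [13,15); WM=12
i=12 t=12 v=9: → [10,15); WM=12
i=13 t=14 v=8: → [10,16); WM=13
i=14 t=15 v=4: → [10,17); WM=13
i=15 t=18 v=2: → [18,20); WM=17
i=16 t=18 v=3: → [18,20); WM=17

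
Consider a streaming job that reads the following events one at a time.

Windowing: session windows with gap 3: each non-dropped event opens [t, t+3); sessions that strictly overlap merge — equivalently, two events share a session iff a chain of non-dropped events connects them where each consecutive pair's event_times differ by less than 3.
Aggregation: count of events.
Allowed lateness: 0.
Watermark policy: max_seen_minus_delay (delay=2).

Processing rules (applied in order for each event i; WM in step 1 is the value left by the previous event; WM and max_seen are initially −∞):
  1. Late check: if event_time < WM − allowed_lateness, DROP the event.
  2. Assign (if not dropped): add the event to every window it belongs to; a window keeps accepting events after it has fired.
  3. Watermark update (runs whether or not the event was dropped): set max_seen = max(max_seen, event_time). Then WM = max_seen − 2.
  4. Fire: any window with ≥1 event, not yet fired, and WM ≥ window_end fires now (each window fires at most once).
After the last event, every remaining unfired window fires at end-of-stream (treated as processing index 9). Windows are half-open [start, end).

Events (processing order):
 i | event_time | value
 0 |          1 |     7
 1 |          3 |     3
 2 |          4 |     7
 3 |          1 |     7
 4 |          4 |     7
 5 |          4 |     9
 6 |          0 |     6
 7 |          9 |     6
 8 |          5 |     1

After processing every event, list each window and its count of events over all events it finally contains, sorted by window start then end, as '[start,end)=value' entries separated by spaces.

[1,7)=5 [9,12)=1

i=0 t=1 v=7: → [1,4); WM=-1
i=1 t=3 v=3: → [1,6); WM=1
i=2 t=4 v=7: → [1,7); WM=2
i=3 t=1 v=7: DROP (t<2-0); WM=2
i=4 t=4 v=7: → [1,7); WM=2
i=5 t=4 v=9: → [1,7); WM=2
i=6 t=0 v=6: DROP (t<2-0); WM=2
i=7 t=9 v=6: → [9,12); WM=7
i=8 t=5 v=1: DROP (t<7-0); WM=7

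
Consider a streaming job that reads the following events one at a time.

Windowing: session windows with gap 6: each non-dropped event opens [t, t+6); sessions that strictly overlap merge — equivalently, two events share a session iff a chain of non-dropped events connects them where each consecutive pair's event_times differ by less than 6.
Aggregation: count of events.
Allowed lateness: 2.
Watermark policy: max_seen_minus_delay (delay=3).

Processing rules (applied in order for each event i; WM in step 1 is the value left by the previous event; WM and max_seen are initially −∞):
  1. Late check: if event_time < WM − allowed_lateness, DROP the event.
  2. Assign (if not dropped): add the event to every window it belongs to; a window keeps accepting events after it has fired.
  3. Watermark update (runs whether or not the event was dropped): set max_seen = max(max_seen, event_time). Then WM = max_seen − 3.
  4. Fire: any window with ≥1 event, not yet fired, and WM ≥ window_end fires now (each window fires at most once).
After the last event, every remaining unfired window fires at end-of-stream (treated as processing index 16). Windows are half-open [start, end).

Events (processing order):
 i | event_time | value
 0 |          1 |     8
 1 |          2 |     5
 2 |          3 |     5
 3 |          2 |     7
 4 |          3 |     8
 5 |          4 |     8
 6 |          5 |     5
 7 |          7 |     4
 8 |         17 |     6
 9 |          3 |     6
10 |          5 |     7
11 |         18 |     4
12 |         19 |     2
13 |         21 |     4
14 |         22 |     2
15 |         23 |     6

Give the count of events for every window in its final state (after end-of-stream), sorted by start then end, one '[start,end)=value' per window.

[1,13)=8 [17,29)=6

i=0 t=1 v=8: → [1,7); WM=-2
i=1 t=2 v=5: → [1,8); WM=-1
i=2 t=3 v=5: → [1,9); WM=0
i=3 t=2 v=7: → [1,9); WM=0
i=4 t=3 v=8: → [1,9); WM=0
i=5 t=4 v=8: → [1,10); WM=1
i=6 t=5 v=5: → [1,11); WM=2
i=7 t=7 v=4: → [1,13); WM=4
i=8 t=17 v=6: → [17,23); WM=14
i=9 t=3 v=6: DROP (t<14-2); WM=14
i=10 t=5 v=7: DROP (t<14-2); WM=14
i=11 t=18 v=4: → [17,24); WM=15
i=12 t=19 v=2: → [17,25); WM=16
i=13 t=21 v=4: → [17,27); WM=18
i=14 t=22 v=2: → [17,28); WM=19
i=15 t=23 v=6: → [17,29); WM=20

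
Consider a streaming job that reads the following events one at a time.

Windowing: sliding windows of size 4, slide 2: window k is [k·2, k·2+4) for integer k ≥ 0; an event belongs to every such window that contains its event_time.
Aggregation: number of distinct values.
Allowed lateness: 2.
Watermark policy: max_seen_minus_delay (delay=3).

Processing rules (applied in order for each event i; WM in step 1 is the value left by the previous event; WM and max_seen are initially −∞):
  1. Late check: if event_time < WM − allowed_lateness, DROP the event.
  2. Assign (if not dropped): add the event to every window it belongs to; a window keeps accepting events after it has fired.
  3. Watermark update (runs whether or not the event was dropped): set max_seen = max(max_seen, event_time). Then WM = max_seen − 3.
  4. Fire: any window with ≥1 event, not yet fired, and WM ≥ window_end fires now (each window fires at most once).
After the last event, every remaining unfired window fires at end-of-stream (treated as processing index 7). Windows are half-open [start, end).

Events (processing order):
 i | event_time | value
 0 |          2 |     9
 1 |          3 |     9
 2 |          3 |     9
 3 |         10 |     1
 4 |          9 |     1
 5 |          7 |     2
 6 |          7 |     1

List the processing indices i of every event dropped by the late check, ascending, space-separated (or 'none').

none

i=0 t=2 v=9: → [2,6),[0,4); WM=-1
i=1 t=3 v=9: → [2,6),[0,4); WM=0
i=2 t=3 v=9: → [2,6),[0,4); WM=0
i=3 t=10 v=1: → [10,14),[8,12); WM=7; [0,4) fires=1 [2,6) fires=1
i=4 t=9 v=1: → [8,12),[6,10); WM=7
i=5 t=7 v=2: → [6,10),[4,8); WM=7
i=6 t=7 v=1: → [6,10),[4,8); WM=7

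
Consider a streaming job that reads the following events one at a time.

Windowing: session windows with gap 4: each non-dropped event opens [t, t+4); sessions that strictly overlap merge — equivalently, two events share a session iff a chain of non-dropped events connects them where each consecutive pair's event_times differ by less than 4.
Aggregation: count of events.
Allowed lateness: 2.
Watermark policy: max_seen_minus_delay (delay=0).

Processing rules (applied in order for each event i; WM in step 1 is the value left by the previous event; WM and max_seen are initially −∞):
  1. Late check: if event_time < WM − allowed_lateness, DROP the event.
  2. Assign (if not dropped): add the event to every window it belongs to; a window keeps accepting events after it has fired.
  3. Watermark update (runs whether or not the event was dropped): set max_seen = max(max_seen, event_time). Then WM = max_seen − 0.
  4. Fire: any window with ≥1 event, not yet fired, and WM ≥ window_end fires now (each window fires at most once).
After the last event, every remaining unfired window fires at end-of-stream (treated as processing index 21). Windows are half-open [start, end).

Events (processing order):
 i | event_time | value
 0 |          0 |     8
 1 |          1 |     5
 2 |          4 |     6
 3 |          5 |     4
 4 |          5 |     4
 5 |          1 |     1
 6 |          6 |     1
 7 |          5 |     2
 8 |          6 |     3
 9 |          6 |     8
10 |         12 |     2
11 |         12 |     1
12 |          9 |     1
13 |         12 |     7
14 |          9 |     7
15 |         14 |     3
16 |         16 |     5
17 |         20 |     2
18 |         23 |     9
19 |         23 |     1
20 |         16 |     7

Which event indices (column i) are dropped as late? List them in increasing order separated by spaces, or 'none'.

i=0 t=0 v=8: → [0,4); WM=0
i=1 t=1 v=5: → [0,5); WM=1
i=2 t=4 v=6: → [0,8); WM=4
i=3 t=5 v=4: → [0,9); WM=5
i=4 t=5 v=4: → [0,9); WM=5
i=5 t=1 v=1: DROP (t<5-2); WM=5
i=6 t=6 v=1: → [0,10); WM=6
i=7 t=5 v=2: → [0,10); WM=6
i=8 t=6 v=3: → [0,10); WM=6
i=9 t=6 v=8: → [0,10); WM=6
i=10 t=12 v=2: → [12,16); WM=12
i=11 t=12 v=1: → [12,16); WM=12
i=12 t=9 v=1: DROP (t<12-2); WM=12
i=13 t=12 v=7: → [12,16); WM=12
i=14 t=9 v=7: DROP (t<12-2); WM=12
i=15 t=14 v=3: → [12,18); WM=14
i=16 t=16 v=5: → [12,20); WM=16
i=17 t=20 v=2: → [20,24); WM=20
i=18 t=23 v=9: → [20,27); WM=23
i=19 t=23 v=1: → [20,27); WM=23
i=20 t=16 v=7: DROP (t<23-2); WM=23

5 12 14 20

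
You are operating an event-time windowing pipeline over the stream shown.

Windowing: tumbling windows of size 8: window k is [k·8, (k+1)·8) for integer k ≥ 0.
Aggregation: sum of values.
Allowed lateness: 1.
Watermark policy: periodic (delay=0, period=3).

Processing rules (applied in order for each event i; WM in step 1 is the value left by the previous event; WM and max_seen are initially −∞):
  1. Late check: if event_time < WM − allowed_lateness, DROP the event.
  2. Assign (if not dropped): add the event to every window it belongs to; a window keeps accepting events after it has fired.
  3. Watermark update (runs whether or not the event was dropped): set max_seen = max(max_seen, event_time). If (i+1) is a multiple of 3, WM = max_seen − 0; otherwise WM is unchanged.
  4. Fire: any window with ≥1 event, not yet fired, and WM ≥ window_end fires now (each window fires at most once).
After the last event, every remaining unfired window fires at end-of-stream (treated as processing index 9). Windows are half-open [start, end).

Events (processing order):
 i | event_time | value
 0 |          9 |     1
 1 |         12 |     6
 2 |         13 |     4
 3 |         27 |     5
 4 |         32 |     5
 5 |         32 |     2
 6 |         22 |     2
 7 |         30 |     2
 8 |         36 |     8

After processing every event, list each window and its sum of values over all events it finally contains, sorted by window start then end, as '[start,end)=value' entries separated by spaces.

i=0 t=9 v=1: → [8,16); WM=−∞
i=1 t=12 v=6: → [8,16); WM=−∞
i=2 t=13 v=4: → [8,16); WM=13
i=3 t=27 v=5: → [24,32); WM=13
i=4 t=32 v=5: → [32,40); WM=13
i=5 t=32 v=2: → [32,40); WM=32; [8,16) fires=11 [24,32) fires=5
i=6 t=22 v=2: DROP (t<32-1); WM=32
i=7 t=30 v=2: DROP (t<32-1); WM=32
i=8 t=36 v=8: → [32,40); WM=36

[8,16)=11 [24,32)=5 [32,40)=15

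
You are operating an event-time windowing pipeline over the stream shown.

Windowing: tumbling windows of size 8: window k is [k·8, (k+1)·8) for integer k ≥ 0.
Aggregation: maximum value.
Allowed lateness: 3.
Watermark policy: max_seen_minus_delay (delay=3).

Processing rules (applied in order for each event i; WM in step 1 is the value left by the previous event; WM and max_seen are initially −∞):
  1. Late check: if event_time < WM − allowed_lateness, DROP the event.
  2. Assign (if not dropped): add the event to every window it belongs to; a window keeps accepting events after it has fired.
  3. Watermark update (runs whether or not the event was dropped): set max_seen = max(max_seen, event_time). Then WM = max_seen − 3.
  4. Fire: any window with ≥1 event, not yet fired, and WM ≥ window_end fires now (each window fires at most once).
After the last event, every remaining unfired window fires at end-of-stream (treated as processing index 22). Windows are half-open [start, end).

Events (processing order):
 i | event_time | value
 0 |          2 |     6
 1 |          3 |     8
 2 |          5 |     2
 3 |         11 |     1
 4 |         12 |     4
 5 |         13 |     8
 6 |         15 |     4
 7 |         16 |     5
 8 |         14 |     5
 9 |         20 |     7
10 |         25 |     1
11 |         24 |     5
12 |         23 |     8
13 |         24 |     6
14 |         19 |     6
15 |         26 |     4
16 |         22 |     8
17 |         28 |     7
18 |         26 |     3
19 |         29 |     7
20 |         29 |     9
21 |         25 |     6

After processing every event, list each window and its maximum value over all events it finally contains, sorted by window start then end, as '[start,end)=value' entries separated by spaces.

[0,8)=8 [8,16)=8 [16,24)=8 [24,32)=9

i=0 t=2 v=6: → [0,8); WM=-1
i=1 t=3 v=8: → [0,8); WM=0
i=2 t=5 v=2: → [0,8); WM=2
i=3 t=11 v=1: → [8,16); WM=8; [0,8) fires=8
i=4 t=12 v=4: → [8,16); WM=9
i=5 t=13 v=8: → [8,16); WM=10
i=6 t=15 v=4: → [8,16); WM=12
i=7 t=16 v=5: → [16,24); WM=13
i=8 t=14 v=5: → [8,16); WM=13
i=9 t=20 v=7: → [16,24); WM=17; [8,16) fires=8
i=10 t=25 v=1: → [24,32); WM=22
i=11 t=24 v=5: → [24,32); WM=22
i=12 t=23 v=8: → [16,24); WM=22
i=13 t=24 v=6: → [24,32); WM=22
i=14 t=19 v=6: → [16,24); WM=22
i=15 t=26 v=4: → [24,32); WM=23
i=16 t=22 v=8: → [16,24); WM=23
i=17 t=28 v=7: → [24,32); WM=25; [16,24) fires=8
i=18 t=26 v=3: → [24,32); WM=25
i=19 t=29 v=7: → [24,32); WM=26
i=20 t=29 v=9: → [24,32); WM=26
i=21 t=25 v=6: → [24,32); WM=26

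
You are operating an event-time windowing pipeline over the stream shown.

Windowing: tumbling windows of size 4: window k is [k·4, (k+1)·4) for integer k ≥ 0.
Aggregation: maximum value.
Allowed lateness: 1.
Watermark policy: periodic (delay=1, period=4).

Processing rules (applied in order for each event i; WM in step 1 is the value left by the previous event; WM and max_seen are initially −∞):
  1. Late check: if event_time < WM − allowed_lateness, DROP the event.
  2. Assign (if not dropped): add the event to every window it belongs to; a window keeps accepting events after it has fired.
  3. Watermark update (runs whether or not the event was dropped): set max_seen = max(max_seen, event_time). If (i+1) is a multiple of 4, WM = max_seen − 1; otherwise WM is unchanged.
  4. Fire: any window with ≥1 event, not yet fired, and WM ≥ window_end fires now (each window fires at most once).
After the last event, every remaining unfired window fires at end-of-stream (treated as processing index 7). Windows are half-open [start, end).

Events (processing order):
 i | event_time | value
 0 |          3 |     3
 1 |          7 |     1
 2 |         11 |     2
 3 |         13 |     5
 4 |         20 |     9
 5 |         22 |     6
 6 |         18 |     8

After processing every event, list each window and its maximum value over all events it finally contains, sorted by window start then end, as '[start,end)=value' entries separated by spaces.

i=0 t=3 v=3: → [0,4); WM=−∞
i=1 t=7 v=1: → [4,8); WM=−∞
i=2 t=11 v=2: → [8,12); WM=−∞
i=3 t=13 v=5: → [12,16); WM=12; [0,4) fires=3 [4,8) fires=1 [8,12) fires=2
i=4 t=20 v=9: → [20,24); WM=12
i=5 t=22 v=6: → [20,24); WM=12
i=6 t=18 v=8: → [16,20); WM=12

[0,4)=3 [4,8)=1 [8,12)=2 [12,16)=5 [16,20)=8 [20,24)=9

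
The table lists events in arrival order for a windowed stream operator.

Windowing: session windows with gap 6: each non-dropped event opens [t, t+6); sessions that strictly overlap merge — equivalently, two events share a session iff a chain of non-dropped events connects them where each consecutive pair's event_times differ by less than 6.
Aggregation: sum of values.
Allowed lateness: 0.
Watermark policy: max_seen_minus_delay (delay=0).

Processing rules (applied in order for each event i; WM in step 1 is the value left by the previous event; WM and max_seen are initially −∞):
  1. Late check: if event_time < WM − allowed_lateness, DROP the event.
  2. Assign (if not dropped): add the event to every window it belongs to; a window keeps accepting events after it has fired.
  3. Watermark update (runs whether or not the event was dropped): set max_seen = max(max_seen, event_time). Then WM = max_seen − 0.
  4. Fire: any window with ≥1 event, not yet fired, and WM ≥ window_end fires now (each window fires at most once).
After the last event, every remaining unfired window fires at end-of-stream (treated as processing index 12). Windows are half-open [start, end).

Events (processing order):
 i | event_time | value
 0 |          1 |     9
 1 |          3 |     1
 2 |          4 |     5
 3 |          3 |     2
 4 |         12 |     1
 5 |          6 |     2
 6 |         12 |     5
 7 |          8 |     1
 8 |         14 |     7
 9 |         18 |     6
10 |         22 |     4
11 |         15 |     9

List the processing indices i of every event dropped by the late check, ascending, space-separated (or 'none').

3 5 7 11

i=0 t=1 v=9: → [1,7); WM=1
i=1 t=3 v=1: → [1,9); WM=3
i=2 t=4 v=5: → [1,10); WM=4
i=3 t=3 v=2: DROP (t<4-0); WM=4
i=4 t=12 v=1: → [12,18); WM=12
i=5 t=6 v=2: DROP (t<12-0); WM=12
i=6 t=12 v=5: → [12,18); WM=12
i=7 t=8 v=1: DROP (t<12-0); WM=12
i=8 t=14 v=7: → [12,20); WM=14
i=9 t=18 v=6: → [12,24); WM=18
i=10 t=22 v=4: → [12,28); WM=22
i=11 t=15 v=9: DROP (t<22-0); WM=22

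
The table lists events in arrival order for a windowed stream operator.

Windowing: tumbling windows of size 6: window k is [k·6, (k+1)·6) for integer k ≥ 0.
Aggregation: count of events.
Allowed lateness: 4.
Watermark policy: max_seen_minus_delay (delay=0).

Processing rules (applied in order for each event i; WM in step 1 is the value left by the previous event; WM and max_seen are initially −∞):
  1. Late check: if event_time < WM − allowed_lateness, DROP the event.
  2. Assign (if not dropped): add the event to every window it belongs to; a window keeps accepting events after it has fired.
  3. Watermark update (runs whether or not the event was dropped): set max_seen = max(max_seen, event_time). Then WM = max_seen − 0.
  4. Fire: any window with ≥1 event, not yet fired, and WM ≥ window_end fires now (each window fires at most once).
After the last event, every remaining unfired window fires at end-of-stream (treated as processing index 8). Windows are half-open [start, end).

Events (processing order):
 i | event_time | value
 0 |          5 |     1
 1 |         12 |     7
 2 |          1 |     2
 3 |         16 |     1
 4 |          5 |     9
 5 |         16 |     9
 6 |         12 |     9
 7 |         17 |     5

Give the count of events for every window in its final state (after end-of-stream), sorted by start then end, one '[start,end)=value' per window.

[0,6)=1 [12,18)=5

i=0 t=5 v=1: → [0,6); WM=5
i=1 t=12 v=7: → [12,18); WM=12; [0,6) fires=1
i=2 t=1 v=2: DROP (t<12-4); WM=12
i=3 t=16 v=1: → [12,18); WM=16
i=4 t=5 v=9: DROP (t<16-4); WM=16
i=5 t=16 v=9: → [12,18); WM=16
i=6 t=12 v=9: → [12,18); WM=16
i=7 t=17 v=5: → [12,18); WM=17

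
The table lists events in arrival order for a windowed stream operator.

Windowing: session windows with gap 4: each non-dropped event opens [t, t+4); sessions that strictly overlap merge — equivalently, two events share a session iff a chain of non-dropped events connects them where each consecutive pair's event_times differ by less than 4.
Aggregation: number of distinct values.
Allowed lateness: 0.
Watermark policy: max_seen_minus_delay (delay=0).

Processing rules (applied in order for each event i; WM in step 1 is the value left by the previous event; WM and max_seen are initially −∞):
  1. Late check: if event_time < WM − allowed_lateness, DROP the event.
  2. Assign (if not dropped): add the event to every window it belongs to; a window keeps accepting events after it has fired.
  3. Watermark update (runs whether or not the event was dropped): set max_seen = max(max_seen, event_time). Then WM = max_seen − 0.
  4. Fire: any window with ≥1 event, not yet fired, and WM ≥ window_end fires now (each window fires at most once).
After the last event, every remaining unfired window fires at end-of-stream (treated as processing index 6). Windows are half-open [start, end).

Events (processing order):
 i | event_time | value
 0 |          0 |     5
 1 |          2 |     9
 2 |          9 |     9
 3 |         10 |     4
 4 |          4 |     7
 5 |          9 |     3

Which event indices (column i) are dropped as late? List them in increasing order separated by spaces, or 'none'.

i=0 t=0 v=5: → [0,4); WM=0
i=1 t=2 v=9: → [0,6); WM=2
i=2 t=9 v=9: → [9,13); WM=9
i=3 t=10 v=4: → [9,14); WM=10
i=4 t=4 v=7: DROP (t<10-0); WM=10
i=5 t=9 v=3: DROP (t<10-0); WM=10

4 5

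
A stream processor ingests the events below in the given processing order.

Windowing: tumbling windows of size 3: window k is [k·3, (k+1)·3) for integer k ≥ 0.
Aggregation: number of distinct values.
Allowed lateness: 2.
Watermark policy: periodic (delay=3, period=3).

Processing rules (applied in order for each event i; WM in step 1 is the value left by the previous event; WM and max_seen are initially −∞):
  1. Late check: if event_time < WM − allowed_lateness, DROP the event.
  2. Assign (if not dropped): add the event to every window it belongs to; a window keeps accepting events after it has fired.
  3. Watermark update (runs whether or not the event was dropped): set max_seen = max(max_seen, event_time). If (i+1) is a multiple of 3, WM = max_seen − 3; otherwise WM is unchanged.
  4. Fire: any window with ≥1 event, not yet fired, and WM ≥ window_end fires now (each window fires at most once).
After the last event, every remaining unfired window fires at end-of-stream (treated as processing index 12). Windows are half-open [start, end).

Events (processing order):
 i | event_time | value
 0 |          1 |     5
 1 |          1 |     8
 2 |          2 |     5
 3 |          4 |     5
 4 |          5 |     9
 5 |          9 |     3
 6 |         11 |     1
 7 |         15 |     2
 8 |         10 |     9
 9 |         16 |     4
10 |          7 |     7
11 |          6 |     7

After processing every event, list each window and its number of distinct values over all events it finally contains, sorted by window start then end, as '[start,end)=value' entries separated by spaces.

i=0 t=1 v=5: → [0,3); WM=−∞
i=1 t=1 v=8: → [0,3); WM=−∞
i=2 t=2 v=5: → [0,3); WM=-1
i=3 t=4 v=5: → [3,6); WM=-1
i=4 t=5 v=9: → [3,6); WM=-1
i=5 t=9 v=3: → [9,12); WM=6; [0,3) fires=2 [3,6) fires=2
i=6 t=11 v=1: → [9,12); WM=6
i=7 t=15 v=2: → [15,18); WM=6
i=8 t=10 v=9: → [9,12); WM=12; [9,12) fires=3
i=9 t=16 v=4: → [15,18); WM=12
i=10 t=7 v=7: DROP (t<12-2); WM=12
i=11 t=6 v=7: DROP (t<12-2); WM=13

[0,3)=2 [3,6)=2 [9,12)=3 [15,18)=2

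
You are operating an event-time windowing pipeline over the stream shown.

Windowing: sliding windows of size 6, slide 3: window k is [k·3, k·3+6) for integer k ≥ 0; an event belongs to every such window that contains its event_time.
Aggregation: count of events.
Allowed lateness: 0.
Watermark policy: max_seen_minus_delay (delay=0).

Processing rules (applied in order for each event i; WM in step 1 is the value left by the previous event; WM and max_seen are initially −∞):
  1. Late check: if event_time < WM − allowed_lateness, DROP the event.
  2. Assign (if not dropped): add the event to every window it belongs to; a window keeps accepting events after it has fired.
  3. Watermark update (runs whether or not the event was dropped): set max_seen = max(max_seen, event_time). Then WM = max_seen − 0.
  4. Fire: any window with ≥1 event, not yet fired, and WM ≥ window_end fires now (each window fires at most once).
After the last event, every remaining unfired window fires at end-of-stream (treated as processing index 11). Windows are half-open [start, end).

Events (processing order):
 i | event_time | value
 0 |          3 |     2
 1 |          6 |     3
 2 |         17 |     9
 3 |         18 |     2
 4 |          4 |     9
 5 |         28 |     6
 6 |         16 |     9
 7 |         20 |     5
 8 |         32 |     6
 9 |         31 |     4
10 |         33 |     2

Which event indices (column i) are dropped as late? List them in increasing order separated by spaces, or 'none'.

i=0 t=3 v=2: → [3,9),[0,6); WM=3
i=1 t=6 v=3: → [6,12),[3,9); WM=6; [0,6) fires=1
i=2 t=17 v=9: → [15,21),[12,18); WM=17; [3,9) fires=2 [6,12) fires=1
i=3 t=18 v=2: → [18,24),[15,21); WM=18; [12,18) fires=1
i=4 t=4 v=9: DROP (t<18-0); WM=18
i=5 t=28 v=6: → [27,33),[24,30); WM=28; [15,21) fires=2 [18,24) fires=1
i=6 t=16 v=9: DROP (t<28-0); WM=28
i=7 t=20 v=5: DROP (t<28-0); WM=28
i=8 t=32 v=6: → [30,36),[27,33); WM=32; [24,30) fires=1
i=9 t=31 v=4: DROP (t<32-0); WM=32
i=10 t=33 v=2: → [33,39),[30,36); WM=33; [27,33) fires=2

4 6 7 9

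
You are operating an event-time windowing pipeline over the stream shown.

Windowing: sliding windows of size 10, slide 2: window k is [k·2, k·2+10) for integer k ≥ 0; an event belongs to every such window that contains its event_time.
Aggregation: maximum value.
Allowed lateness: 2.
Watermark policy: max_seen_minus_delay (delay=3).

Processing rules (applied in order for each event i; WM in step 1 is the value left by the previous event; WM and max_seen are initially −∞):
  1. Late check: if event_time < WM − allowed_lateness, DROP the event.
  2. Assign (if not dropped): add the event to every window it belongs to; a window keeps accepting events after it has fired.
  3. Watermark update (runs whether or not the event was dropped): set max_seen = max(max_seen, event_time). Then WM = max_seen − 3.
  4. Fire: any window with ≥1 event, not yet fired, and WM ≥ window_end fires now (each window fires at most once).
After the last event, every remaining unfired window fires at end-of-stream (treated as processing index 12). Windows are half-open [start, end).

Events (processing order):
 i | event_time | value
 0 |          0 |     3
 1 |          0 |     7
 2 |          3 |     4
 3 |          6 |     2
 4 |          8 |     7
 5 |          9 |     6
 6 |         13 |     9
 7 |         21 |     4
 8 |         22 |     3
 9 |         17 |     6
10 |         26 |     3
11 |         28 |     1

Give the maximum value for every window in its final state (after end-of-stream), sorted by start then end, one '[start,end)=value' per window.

[0,10)=7 [2,12)=7 [4,14)=9 [6,16)=9 [8,18)=9 [10,20)=9 [12,22)=9 [14,24)=6 [16,26)=6 [18,28)=4 [20,30)=4 [22,32)=3 [24,34)=3 [26,36)=3 [28,38)=1

i=0 t=0 v=3: → [0,10); WM=-3
i=1 t=0 v=7: → [0,10); WM=-3
i=2 t=3 v=4: → [2,12),[0,10); WM=0
i=3 t=6 v=2: → [6,16),[4,14),[2,12),[0,10); WM=3
i=4 t=8 v=7: → [8,18),[6,16),[4,14),[2,12),[0,10); WM=5
i=5 t=9 v=6: → [8,18),[6,16),[4,14),[2,12),[0,10); WM=6
i=6 t=13 v=9: → [12,22),[10,20),[8,18),[6,16),[4,14); WM=10; [0,10) fires=7
i=7 t=21 v=4: → [20,30),[18,28),[16,26),[14,24),[12,22); WM=18; [2,12) fires=7 [4,14) fires=9 [6,16) fires=9 [8,18) fires=9
i=8 t=22 v=3: → [22,32),[20,30),[18,28),[16,26),[14,24); WM=19
i=9 t=17 v=6: → [16,26),[14,24),[12,22),[10,20),[8,18); WM=19
i=10 t=26 v=3: → [26,36),[24,34),[22,32),[20,30),[18,28); WM=23; [10,20) fires=9 [12,22) fires=9
i=11 t=28 v=1: → [28,38),[26,36),[24,34),[22,32),[20,30); WM=25; [14,24) fires=6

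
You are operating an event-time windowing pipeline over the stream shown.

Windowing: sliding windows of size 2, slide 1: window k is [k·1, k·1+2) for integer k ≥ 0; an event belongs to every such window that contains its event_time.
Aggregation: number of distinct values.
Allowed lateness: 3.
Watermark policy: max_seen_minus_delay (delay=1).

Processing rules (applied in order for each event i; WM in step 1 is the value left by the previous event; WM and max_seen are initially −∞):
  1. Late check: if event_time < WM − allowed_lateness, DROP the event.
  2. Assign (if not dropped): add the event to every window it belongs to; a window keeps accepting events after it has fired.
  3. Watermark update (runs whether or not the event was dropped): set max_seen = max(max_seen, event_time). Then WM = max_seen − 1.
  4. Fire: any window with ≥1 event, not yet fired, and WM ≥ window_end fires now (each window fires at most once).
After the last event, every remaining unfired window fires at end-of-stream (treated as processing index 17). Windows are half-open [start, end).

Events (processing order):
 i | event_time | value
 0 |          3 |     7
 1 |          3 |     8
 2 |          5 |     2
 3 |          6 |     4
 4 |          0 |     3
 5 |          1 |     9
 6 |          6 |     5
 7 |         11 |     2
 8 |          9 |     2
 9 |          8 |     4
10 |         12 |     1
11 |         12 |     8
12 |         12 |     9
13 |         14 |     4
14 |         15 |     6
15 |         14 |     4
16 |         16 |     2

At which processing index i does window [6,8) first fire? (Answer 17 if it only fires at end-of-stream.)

7

i=0 t=3 v=7: → [3,5),[2,4); WM=2
i=1 t=3 v=8: → [3,5),[2,4); WM=2
i=2 t=5 v=2: → [5,7),[4,6); WM=4; [2,4) fires=2
i=3 t=6 v=4: → [6,8),[5,7); WM=5; [3,5) fires=2
i=4 t=0 v=3: DROP (t<5-3); WM=5
i=5 t=1 v=9: DROP (t<5-3); WM=5
i=6 t=6 v=5: → [6,8),[5,7); WM=5
i=7 t=11 v=2: → [11,13),[10,12); WM=10; [4,6) fires=1 [5,7) fires=3 [6,8) fires=2
i=8 t=9 v=2: → [9,11),[8,10); WM=10; [8,10) fires=1
i=9 t=8 v=4: → [8,10),[7,9); WM=10; [7,9) fires=1
i=10 t=12 v=1: → [12,14),[11,13); WM=11; [9,11) fires=1
i=11 t=12 v=8: → [12,14),[11,13); WM=11
i=12 t=12 v=9: → [12,14),[11,13); WM=11
i=13 t=14 v=4: → [14,16),[13,15); WM=13; [10,12) fires=1 [11,13) fires=4
i=14 t=15 v=6: → [15,17),[14,16); WM=14; [12,14) fires=3
i=15 t=14 v=4: → [14,16),[13,15); WM=14
i=16 t=16 v=2: → [16,18),[15,17); WM=15; [13,15) fires=1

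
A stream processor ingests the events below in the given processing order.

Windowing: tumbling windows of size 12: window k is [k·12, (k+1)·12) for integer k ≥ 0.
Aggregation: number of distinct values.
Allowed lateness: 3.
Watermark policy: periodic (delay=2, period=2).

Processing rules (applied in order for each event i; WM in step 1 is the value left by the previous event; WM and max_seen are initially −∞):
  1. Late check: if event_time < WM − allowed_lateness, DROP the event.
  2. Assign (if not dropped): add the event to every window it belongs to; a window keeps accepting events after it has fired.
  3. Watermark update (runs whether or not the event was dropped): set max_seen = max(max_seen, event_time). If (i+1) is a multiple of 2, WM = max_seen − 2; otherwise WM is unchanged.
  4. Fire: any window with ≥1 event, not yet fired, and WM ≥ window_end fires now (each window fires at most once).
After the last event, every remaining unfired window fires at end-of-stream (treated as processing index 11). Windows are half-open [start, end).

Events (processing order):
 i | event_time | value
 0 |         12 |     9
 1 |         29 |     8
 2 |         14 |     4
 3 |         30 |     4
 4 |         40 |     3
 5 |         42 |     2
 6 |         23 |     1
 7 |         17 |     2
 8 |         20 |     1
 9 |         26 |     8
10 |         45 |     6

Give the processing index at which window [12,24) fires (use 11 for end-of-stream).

i=0 t=12 v=9: → [12,24); WM=−∞
i=1 t=29 v=8: → [24,36); WM=27; [12,24) fires=1
i=2 t=14 v=4: DROP (t<27-3); WM=27
i=3 t=30 v=4: → [24,36); WM=28
i=4 t=40 v=3: → [36,48); WM=28
i=5 t=42 v=2: → [36,48); WM=40; [24,36) fires=2
i=6 t=23 v=1: DROP (t<40-3); WM=40
i=7 t=17 v=2: DROP (t<40-3); WM=40
i=8 t=20 v=1: DROP (t<40-3); WM=40
i=9 t=26 v=8: DROP (t<40-3); WM=40
i=10 t=45 v=6: → [36,48); WM=40

1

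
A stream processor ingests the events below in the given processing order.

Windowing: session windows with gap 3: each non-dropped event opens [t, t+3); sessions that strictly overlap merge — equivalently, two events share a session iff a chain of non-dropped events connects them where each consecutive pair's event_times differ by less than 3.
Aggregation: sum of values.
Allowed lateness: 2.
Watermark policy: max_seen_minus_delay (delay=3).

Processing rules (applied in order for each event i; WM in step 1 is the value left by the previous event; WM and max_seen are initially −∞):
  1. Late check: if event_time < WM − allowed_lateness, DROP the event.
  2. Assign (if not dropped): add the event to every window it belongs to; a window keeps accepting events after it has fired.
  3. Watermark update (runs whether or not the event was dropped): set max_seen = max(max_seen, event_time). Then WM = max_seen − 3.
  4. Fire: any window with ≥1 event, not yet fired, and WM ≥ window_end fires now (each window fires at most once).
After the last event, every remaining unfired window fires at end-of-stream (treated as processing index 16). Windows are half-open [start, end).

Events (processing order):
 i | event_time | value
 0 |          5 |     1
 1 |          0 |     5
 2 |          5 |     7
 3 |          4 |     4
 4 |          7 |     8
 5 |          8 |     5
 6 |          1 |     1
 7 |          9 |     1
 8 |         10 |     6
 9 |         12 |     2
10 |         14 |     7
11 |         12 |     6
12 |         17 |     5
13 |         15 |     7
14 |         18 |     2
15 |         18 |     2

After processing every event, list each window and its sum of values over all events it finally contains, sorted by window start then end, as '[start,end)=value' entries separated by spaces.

[0,3)=5 [4,21)=63

i=0 t=5 v=1: → [5,8); WM=2
i=1 t=0 v=5: → [0,3); WM=2
i=2 t=5 v=7: → [5,8); WM=2
i=3 t=4 v=4: → [4,8); WM=2
i=4 t=7 v=8: → [4,10); WM=4
i=5 t=8 v=5: → [4,11); WM=5
i=6 t=1 v=1: DROP (t<5-2); WM=5
i=7 t=9 v=1: → [4,12); WM=6
i=8 t=10 v=6: → [4,13); WM=7
i=9 t=12 v=2: → [4,15); WM=9
i=10 t=14 v=7: → [4,17); WM=11
i=11 t=12 v=6: → [4,17); WM=11
i=12 t=17 v=5: → [17,20); WM=14
i=13 t=15 v=7: → [4,20); WM=14
i=14 t=18 v=2: → [4,21); WM=15
i=15 t=18 v=2: → [4,21); WM=15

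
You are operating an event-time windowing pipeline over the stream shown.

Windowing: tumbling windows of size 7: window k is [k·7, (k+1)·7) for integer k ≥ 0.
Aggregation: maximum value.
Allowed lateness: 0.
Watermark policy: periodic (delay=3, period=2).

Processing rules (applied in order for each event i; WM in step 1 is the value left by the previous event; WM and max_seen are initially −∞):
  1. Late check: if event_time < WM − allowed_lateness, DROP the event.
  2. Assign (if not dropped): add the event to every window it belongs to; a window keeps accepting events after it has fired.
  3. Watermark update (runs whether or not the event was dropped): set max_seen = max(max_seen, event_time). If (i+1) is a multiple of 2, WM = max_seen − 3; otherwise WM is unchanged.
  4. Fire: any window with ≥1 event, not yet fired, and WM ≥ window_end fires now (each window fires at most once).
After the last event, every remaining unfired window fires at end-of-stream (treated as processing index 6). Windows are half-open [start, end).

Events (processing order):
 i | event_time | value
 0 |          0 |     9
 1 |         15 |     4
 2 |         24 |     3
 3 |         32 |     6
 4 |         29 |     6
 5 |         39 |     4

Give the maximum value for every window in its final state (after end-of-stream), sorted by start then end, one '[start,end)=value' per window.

[0,7)=9 [14,21)=4 [21,28)=3 [28,35)=6 [35,42)=4

i=0 t=0 v=9: → [0,7); WM=−∞
i=1 t=15 v=4: → [14,21); WM=12; [0,7) fires=9
i=2 t=24 v=3: → [21,28); WM=12
i=3 t=32 v=6: → [28,35); WM=29; [14,21) fires=4 [21,28) fires=3
i=4 t=29 v=6: → [28,35); WM=29
i=5 t=39 v=4: → [35,42); WM=36; [28,35) fires=6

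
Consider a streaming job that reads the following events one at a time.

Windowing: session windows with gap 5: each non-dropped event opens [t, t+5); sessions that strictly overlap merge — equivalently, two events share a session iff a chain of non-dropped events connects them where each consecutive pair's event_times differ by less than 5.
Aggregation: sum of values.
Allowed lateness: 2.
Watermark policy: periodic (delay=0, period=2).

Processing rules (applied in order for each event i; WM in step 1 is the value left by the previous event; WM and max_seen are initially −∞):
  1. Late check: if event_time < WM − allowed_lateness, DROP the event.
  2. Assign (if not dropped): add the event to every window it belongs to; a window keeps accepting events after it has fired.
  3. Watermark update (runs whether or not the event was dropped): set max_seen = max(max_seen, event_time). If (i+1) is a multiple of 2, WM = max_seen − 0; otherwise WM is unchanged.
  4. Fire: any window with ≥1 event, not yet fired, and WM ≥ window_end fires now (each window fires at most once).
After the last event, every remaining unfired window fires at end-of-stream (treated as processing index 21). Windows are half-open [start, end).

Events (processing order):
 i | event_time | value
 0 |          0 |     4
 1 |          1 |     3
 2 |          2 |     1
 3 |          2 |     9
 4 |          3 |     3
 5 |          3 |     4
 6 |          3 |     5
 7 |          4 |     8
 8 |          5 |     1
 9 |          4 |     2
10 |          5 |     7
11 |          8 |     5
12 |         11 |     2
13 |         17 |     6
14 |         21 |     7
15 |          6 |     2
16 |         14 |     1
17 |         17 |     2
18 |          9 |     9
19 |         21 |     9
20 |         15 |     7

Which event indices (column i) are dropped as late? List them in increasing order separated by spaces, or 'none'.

15 16 17 18 20

i=0 t=0 v=4: → [0,5); WM=−∞
i=1 t=1 v=3: → [0,6); WM=1
i=2 t=2 v=1: → [0,7); WM=1
i=3 t=2 v=9: → [0,7); WM=2
i=4 t=3 v=3: → [0,8); WM=2
i=5 t=3 v=4: → [0,8); WM=3
i=6 t=3 v=5: → [0,8); WM=3
i=7 t=4 v=8: → [0,9); WM=4
i=8 t=5 v=1: → [0,10); WM=4
i=9 t=4 v=2: → [0,10); WM=5
i=10 t=5 v=7: → [0,10); WM=5
i=11 t=8 v=5: → [0,13); WM=8
i=12 t=11 v=2: → [0,16); WM=8
i=13 t=17 v=6: → [17,22); WM=17
i=14 t=21 v=7: → [17,26); WM=17
i=15 t=6 v=2: DROP (t<17-2); WM=21
i=16 t=14 v=1: DROP (t<21-2); WM=21
i=17 t=17 v=2: DROP (t<21-2); WM=21
i=18 t=9 v=9: DROP (t<21-2); WM=21
i=19 t=21 v=9: → [17,26); WM=21
i=20 t=15 v=7: DROP (t<21-2); WM=21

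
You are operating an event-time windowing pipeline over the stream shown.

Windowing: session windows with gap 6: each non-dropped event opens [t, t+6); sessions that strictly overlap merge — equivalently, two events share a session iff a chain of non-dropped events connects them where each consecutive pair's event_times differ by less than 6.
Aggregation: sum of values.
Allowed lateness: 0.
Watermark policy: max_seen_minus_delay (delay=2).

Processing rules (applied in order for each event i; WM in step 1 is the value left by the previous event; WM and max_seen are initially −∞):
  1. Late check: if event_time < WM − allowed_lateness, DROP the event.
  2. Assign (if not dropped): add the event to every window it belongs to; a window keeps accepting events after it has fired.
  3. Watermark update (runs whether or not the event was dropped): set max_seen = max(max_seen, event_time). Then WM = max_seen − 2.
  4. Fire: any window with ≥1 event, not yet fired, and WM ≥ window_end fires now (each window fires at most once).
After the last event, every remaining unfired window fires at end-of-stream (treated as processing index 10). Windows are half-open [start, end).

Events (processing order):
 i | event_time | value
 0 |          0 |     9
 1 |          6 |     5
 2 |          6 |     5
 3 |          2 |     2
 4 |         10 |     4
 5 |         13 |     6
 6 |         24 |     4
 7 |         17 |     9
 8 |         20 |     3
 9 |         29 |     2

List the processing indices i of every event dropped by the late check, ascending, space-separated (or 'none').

3 7 8

i=0 t=0 v=9: → [0,6); WM=-2
i=1 t=6 v=5: → [6,12); WM=4
i=2 t=6 v=5: → [6,12); WM=4
i=3 t=2 v=2: DROP (t<4-0); WM=4
i=4 t=10 v=4: → [6,16); WM=8
i=5 t=13 v=6: → [6,19); WM=11
i=6 t=24 v=4: → [24,30); WM=22
i=7 t=17 v=9: DROP (t<22-0); WM=22
i=8 t=20 v=3: DROP (t<22-0); WM=22
i=9 t=29 v=2: → [24,35); WM=27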